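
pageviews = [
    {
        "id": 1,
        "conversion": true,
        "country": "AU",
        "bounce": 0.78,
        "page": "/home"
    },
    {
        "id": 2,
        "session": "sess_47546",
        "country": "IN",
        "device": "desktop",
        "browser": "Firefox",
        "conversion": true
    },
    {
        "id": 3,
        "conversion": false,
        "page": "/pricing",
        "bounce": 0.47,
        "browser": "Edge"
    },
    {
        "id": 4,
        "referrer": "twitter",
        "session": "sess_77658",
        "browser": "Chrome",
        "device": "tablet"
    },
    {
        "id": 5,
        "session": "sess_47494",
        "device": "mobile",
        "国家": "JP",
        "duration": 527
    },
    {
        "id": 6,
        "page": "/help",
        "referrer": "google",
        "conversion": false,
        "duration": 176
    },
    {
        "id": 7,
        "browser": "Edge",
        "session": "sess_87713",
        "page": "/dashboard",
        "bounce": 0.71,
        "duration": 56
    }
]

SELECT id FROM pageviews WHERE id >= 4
[4, 5, 6, 7]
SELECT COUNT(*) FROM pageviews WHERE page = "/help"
1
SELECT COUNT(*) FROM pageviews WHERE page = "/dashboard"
1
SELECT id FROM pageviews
[1, 2, 3, 4, 5, 6, 7]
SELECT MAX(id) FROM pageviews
7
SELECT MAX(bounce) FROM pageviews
0.78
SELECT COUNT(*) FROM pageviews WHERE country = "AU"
1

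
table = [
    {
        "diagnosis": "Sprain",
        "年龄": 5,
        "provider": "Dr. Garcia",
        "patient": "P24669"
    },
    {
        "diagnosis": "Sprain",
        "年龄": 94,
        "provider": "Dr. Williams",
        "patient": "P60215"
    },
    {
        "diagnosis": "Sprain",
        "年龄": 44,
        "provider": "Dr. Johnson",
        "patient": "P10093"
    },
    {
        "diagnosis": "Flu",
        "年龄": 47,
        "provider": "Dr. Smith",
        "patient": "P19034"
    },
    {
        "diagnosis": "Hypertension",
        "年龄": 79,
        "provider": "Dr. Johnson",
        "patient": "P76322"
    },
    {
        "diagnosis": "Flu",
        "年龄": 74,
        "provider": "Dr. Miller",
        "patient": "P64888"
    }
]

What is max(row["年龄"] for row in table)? 94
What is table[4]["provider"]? "Dr. Johnson"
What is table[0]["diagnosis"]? "Sprain"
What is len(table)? 6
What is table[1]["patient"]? "P60215"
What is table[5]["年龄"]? 74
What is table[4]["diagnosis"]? "Hypertension"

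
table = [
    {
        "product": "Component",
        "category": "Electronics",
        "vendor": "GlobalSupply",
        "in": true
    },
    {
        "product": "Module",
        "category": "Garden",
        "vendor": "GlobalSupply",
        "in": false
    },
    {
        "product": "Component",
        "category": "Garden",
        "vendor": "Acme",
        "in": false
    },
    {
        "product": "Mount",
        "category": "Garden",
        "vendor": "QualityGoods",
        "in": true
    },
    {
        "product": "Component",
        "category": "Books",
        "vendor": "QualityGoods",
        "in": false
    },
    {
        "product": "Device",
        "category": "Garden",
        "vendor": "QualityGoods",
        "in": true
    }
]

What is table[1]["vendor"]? "GlobalSupply"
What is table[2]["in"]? False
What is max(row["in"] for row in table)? True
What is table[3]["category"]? "Garden"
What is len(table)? 6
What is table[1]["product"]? "Module"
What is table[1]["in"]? False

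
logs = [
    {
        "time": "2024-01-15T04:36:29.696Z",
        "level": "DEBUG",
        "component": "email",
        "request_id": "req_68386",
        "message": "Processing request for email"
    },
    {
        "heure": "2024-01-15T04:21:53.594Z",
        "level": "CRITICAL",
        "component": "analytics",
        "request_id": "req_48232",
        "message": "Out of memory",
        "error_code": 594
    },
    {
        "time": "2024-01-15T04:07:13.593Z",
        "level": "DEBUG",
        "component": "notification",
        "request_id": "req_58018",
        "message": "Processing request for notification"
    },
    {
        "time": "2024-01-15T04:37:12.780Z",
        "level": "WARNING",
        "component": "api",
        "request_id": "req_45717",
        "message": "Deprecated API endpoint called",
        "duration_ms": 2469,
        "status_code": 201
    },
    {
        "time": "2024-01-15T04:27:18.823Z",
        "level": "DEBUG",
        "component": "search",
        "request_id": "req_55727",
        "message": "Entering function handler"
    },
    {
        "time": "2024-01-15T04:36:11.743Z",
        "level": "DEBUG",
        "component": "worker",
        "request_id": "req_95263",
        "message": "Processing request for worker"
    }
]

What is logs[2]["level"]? "DEBUG"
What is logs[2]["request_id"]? "req_58018"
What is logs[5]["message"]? "Processing request for worker"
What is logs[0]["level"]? "DEBUG"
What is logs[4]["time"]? "2024-01-15T04:27:18.823Z"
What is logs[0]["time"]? "2024-01-15T04:36:29.696Z"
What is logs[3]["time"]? "2024-01-15T04:37:12.780Z"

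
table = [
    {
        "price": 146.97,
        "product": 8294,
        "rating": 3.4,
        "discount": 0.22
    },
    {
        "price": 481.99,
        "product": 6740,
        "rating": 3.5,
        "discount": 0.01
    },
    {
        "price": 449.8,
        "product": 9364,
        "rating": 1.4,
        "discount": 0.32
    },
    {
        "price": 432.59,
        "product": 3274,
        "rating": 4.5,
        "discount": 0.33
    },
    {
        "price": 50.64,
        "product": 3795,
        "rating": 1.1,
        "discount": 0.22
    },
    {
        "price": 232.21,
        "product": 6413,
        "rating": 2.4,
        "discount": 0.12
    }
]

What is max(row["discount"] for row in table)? 0.33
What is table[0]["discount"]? 0.22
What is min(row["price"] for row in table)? 50.64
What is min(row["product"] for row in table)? 3274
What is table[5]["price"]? 232.21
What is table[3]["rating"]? 4.5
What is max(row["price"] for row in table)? 481.99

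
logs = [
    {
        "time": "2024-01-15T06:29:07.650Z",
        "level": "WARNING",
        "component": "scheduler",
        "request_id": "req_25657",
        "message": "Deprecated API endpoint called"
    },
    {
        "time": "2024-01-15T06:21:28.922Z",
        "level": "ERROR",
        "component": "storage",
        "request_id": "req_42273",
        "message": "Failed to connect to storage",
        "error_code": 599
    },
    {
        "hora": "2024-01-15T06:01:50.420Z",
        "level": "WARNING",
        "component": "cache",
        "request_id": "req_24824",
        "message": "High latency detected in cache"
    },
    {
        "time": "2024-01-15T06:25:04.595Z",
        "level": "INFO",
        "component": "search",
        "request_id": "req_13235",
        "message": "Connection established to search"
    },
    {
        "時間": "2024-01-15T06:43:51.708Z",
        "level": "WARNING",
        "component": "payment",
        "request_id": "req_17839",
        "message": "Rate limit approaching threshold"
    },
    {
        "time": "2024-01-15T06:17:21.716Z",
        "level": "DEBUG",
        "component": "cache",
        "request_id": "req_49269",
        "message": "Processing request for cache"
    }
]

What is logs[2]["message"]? "High latency detected in cache"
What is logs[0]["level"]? "WARNING"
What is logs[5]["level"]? "DEBUG"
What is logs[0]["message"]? "Deprecated API endpoint called"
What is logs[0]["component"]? "scheduler"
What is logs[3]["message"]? "Connection established to search"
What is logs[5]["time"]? "2024-01-15T06:17:21.716Z"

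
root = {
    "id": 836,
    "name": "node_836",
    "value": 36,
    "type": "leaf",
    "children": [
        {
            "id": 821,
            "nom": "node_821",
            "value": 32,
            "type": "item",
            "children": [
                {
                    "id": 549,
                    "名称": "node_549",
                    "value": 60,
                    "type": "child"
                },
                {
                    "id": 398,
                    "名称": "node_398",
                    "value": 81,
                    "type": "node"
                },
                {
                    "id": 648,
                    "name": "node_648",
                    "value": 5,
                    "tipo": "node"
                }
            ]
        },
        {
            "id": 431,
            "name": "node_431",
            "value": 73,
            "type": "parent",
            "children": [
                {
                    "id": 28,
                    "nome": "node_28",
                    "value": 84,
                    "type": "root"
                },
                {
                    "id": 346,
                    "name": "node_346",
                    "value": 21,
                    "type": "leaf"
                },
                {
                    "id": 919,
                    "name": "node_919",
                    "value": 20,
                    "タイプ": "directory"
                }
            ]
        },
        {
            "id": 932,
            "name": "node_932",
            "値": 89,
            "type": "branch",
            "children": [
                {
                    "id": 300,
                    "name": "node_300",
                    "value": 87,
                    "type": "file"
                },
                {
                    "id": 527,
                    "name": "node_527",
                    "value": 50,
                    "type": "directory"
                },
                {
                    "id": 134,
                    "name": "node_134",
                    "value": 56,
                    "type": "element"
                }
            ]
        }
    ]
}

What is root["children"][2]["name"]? "node_932"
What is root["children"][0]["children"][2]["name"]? "node_648"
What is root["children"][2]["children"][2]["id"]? 134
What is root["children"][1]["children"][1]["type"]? "leaf"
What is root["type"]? "leaf"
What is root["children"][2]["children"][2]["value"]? 56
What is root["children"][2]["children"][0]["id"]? 300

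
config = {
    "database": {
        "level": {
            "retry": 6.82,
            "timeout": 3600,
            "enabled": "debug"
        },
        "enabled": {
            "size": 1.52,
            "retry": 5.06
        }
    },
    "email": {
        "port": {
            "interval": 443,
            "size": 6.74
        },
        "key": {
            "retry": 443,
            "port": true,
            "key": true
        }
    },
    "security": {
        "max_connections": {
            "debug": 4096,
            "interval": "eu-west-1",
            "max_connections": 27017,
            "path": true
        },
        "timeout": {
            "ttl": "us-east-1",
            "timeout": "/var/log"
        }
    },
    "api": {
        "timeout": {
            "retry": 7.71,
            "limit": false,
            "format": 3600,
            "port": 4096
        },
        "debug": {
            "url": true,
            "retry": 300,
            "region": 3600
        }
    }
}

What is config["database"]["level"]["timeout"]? 3600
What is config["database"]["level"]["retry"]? 6.82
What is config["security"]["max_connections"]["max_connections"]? 27017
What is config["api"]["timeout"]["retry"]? 7.71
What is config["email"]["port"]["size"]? 6.74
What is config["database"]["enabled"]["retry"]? 5.06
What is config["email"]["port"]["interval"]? 443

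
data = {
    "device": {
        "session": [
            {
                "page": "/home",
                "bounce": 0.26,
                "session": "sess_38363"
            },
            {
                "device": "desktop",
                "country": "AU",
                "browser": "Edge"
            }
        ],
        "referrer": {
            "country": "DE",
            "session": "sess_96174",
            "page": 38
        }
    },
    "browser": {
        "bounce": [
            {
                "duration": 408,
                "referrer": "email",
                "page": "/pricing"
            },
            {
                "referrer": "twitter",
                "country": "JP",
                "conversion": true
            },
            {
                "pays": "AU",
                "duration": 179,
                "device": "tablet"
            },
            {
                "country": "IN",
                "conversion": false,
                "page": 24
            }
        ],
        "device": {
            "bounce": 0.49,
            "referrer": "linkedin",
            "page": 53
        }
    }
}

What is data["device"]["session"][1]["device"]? "desktop"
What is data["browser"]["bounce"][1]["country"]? "JP"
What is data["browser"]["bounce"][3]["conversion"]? False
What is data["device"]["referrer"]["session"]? "sess_96174"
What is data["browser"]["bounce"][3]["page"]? 24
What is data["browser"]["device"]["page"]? 53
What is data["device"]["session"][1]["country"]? "AU"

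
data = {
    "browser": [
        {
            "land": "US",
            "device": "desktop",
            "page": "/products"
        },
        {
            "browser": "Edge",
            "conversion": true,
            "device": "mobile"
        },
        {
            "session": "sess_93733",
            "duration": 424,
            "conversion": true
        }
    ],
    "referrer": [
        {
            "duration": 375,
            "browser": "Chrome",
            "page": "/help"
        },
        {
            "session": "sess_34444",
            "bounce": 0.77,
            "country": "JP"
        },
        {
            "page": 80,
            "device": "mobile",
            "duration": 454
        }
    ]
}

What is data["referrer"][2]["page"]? 80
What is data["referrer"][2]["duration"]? 454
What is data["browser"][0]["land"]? "US"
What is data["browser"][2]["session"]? "sess_93733"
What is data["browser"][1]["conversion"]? True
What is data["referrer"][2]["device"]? "mobile"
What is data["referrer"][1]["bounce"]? 0.77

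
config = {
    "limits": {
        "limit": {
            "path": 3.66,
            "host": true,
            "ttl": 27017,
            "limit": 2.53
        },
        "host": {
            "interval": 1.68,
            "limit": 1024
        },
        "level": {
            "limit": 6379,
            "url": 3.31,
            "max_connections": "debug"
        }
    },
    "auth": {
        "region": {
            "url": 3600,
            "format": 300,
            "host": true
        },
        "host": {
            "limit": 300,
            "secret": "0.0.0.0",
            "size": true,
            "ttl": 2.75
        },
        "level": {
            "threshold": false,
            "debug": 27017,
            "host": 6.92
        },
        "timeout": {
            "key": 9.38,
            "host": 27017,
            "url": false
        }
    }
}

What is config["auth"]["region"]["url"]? 3600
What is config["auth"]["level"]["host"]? 6.92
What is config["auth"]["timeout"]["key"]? 9.38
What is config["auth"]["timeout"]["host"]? 27017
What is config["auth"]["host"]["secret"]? "0.0.0.0"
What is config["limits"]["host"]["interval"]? 1.68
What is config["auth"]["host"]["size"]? True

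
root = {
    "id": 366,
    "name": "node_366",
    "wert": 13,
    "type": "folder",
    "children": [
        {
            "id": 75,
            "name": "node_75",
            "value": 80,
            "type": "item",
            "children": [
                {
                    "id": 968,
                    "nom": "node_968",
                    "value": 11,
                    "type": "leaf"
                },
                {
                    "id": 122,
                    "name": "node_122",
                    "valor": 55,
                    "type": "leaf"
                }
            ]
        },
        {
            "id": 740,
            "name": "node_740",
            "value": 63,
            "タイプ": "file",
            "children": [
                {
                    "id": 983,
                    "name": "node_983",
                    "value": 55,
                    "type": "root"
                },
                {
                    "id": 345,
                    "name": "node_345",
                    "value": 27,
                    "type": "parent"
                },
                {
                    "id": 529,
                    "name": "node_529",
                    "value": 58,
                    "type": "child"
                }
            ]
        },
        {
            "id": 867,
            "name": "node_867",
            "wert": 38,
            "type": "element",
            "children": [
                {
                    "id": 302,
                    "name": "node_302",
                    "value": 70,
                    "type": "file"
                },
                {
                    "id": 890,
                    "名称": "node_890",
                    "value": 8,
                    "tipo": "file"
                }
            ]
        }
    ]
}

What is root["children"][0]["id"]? 75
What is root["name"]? "node_366"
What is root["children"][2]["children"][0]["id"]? 302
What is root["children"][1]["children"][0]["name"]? "node_983"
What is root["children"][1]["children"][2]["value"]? 58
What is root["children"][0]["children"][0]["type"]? "leaf"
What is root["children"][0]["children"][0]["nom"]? "node_968"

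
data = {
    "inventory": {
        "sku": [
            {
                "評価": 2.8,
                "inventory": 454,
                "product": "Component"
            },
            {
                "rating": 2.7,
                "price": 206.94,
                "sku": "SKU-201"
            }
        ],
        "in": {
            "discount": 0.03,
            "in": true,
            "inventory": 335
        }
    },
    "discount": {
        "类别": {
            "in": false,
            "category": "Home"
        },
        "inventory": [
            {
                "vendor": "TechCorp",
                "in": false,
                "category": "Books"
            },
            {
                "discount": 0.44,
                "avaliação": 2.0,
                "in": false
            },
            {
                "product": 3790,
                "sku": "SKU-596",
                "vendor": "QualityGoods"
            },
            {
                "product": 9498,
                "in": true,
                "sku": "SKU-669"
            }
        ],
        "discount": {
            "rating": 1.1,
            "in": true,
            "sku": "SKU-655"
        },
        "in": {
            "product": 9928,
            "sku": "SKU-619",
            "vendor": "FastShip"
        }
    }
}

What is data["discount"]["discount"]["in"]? True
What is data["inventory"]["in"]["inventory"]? 335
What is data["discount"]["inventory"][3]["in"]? True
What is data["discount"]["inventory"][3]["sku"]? "SKU-669"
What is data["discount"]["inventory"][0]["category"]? "Books"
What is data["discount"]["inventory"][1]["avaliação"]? 2.0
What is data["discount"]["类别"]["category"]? "Home"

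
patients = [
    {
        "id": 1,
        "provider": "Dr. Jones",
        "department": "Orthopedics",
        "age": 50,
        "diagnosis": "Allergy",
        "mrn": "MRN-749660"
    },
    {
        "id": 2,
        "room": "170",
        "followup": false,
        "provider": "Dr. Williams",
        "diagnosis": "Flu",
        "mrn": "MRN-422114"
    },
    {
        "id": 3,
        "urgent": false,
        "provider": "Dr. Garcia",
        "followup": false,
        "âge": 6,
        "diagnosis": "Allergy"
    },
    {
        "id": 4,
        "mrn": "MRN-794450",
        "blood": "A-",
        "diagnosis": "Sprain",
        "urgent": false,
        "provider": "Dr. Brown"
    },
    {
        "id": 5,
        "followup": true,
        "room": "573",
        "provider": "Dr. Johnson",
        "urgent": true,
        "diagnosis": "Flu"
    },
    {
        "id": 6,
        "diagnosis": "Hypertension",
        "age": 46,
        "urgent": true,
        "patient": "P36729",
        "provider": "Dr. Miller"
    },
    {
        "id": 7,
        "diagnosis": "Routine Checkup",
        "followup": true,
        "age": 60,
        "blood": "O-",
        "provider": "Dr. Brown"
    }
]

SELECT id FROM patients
[1, 2, 3, 4, 5, 6, 7]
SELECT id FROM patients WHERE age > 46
[1, 7]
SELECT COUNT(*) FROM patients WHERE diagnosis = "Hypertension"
1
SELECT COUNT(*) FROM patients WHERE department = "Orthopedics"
1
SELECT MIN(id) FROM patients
1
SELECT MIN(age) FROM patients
46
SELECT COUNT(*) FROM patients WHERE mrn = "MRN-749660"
1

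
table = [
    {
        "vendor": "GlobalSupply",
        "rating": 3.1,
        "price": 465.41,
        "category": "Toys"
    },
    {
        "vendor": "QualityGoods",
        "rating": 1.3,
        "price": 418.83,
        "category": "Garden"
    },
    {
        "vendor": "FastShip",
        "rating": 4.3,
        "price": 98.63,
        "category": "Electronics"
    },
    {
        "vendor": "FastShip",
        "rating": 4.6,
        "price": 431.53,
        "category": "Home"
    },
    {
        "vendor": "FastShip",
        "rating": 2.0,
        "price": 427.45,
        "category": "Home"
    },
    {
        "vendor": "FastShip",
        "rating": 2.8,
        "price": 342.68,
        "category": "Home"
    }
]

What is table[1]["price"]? 418.83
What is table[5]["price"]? 342.68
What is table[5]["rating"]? 2.8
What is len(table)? 6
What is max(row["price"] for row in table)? 465.41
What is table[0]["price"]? 465.41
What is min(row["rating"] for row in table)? 1.3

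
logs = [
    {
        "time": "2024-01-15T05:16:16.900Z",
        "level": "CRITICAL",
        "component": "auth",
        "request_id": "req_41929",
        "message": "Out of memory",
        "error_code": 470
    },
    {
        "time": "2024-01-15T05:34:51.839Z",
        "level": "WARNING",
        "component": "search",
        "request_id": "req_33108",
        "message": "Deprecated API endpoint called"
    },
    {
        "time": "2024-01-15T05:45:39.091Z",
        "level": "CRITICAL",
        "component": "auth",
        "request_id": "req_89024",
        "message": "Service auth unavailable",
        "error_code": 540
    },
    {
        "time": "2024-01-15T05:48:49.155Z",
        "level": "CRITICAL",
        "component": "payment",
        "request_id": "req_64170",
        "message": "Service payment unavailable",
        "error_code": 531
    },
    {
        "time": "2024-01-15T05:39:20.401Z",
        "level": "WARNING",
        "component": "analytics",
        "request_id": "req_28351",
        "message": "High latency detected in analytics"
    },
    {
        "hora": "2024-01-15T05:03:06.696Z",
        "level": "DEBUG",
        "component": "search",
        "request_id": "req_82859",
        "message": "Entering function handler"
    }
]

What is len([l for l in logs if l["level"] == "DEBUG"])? 1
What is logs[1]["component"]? "search"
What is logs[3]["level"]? "CRITICAL"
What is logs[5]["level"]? "DEBUG"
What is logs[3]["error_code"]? 531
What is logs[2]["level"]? "CRITICAL"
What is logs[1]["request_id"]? "req_33108"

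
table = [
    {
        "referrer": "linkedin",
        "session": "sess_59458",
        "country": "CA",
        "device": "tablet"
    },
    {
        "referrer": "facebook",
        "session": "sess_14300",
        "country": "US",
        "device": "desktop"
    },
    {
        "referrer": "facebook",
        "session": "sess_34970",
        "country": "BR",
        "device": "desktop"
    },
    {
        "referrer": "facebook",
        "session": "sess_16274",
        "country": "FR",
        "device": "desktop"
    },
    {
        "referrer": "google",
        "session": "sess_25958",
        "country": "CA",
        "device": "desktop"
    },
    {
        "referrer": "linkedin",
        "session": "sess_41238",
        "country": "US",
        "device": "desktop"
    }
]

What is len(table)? 6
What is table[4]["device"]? "desktop"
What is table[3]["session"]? "sess_16274"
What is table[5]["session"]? "sess_41238"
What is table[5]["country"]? "US"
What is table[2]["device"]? "desktop"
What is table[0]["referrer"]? "linkedin"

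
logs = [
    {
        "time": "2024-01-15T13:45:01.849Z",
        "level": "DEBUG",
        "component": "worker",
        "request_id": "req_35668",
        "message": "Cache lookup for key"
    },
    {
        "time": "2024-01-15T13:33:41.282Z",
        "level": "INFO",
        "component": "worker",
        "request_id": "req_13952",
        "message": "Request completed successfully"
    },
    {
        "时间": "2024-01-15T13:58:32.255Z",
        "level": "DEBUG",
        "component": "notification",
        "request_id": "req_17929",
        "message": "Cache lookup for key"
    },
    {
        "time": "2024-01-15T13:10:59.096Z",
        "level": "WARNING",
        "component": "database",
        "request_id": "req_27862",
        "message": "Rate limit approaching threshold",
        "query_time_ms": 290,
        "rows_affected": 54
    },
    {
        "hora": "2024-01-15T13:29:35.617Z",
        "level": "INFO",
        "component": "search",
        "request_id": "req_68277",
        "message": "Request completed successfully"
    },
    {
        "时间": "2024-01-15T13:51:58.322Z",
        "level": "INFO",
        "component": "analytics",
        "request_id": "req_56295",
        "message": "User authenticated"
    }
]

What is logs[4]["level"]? "INFO"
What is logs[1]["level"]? "INFO"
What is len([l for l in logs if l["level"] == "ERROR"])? 0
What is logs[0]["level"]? "DEBUG"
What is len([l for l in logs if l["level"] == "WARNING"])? 1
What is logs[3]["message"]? "Rate limit approaching threshold"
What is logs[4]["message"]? "Request completed successfully"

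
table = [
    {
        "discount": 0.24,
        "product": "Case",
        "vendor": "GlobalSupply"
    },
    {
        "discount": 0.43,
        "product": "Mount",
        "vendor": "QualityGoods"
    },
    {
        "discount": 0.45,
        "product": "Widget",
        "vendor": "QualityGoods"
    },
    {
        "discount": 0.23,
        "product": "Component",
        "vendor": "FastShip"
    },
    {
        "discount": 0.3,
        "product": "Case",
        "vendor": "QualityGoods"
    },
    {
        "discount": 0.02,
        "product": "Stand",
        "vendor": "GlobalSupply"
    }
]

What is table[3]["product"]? "Component"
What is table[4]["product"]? "Case"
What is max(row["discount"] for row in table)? 0.45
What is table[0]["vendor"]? "GlobalSupply"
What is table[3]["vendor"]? "FastShip"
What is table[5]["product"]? "Stand"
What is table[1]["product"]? "Mount"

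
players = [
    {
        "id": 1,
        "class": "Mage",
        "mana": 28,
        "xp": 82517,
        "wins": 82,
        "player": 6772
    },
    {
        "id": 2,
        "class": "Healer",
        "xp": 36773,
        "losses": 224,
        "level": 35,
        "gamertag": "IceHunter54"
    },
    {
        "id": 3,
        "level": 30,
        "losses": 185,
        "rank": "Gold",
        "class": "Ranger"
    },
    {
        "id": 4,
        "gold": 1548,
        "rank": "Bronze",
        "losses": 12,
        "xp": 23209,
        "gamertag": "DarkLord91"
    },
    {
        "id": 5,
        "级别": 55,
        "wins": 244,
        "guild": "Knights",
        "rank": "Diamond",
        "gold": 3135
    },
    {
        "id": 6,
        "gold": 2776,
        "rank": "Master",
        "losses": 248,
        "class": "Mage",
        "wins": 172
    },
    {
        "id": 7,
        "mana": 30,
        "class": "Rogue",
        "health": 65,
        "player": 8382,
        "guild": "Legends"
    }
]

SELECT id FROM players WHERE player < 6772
[]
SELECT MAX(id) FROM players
7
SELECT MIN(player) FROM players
6772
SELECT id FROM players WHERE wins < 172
[1]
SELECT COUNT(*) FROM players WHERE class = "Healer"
1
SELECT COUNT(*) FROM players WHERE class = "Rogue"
1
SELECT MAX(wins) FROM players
244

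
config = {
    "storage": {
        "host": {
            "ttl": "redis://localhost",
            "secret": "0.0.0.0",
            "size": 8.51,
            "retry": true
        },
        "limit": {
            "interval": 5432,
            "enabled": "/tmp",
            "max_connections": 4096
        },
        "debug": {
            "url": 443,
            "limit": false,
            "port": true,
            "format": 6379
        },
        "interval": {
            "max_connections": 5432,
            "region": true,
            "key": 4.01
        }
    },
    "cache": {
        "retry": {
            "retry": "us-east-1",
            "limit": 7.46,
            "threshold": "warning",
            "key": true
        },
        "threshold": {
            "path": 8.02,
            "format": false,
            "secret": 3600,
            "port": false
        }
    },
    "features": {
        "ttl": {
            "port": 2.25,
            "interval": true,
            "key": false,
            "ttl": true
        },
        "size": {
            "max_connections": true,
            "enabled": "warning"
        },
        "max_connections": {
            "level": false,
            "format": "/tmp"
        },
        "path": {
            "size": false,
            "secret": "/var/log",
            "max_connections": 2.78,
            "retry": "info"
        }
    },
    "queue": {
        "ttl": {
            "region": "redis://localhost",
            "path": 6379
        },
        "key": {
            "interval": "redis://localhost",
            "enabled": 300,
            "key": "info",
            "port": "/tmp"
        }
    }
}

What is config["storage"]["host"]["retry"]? True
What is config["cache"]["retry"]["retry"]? "us-east-1"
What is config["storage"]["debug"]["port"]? True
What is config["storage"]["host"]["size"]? 8.51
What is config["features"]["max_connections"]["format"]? "/tmp"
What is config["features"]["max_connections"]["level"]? False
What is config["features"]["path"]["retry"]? "info"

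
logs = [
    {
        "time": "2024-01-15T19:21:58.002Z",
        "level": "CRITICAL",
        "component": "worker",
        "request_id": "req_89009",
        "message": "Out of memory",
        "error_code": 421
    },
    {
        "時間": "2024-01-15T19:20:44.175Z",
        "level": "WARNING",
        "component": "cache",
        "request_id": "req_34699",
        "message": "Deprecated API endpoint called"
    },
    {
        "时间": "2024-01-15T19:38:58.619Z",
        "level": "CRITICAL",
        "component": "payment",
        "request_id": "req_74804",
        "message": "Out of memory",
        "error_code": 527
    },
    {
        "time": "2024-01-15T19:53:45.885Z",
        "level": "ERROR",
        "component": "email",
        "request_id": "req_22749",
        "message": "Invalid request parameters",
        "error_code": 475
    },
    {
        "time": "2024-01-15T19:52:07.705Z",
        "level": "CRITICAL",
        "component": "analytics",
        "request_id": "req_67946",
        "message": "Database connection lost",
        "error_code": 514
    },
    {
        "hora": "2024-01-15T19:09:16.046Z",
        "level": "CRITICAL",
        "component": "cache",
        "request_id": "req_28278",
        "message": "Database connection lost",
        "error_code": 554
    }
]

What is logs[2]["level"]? "CRITICAL"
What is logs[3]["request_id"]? "req_22749"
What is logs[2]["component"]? "payment"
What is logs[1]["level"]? "WARNING"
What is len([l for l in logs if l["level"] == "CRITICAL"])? 4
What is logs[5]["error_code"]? 554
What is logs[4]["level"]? "CRITICAL"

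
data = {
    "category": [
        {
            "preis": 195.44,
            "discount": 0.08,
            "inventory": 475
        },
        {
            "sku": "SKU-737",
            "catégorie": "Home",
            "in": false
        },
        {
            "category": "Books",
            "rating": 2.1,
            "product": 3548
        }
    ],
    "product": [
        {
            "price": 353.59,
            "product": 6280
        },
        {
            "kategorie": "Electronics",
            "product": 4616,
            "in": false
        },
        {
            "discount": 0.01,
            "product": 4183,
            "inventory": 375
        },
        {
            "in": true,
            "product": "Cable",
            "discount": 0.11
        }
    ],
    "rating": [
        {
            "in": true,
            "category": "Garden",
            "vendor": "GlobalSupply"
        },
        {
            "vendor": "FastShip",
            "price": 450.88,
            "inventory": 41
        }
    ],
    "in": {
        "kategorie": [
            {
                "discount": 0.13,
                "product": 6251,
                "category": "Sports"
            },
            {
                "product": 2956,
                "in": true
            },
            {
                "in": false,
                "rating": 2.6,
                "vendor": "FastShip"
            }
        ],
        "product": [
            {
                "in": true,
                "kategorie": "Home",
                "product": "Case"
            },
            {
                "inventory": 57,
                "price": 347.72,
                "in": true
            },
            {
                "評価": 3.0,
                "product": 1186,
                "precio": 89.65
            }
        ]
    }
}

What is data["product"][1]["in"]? False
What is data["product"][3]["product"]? "Cable"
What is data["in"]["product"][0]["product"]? "Case"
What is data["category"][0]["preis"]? 195.44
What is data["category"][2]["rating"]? 2.1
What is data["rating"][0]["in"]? True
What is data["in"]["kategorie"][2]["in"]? False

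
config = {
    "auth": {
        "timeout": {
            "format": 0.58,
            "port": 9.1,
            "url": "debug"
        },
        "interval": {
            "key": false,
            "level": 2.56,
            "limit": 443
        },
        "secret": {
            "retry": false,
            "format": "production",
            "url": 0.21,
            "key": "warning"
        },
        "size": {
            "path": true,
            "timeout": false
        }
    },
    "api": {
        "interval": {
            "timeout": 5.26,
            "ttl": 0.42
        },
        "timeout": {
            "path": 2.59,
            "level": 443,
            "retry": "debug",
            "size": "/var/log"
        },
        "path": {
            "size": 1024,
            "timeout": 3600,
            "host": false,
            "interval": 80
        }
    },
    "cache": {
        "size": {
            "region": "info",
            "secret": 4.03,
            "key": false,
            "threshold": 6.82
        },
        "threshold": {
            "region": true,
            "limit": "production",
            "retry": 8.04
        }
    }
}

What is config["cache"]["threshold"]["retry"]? 8.04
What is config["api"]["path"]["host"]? False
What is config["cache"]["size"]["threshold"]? 6.82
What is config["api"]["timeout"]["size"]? "/var/log"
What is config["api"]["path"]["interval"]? 80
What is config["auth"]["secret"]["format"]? "production"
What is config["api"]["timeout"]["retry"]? "debug"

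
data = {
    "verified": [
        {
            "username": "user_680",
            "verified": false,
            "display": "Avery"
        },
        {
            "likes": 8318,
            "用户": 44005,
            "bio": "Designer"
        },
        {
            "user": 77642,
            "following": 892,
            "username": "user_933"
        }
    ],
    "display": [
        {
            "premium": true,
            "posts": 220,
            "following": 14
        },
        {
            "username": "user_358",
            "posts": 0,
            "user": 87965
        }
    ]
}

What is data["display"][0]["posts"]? 220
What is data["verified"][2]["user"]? 77642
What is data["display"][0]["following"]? 14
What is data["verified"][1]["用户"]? 44005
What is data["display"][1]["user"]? 87965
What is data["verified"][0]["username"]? "user_680"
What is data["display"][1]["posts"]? 0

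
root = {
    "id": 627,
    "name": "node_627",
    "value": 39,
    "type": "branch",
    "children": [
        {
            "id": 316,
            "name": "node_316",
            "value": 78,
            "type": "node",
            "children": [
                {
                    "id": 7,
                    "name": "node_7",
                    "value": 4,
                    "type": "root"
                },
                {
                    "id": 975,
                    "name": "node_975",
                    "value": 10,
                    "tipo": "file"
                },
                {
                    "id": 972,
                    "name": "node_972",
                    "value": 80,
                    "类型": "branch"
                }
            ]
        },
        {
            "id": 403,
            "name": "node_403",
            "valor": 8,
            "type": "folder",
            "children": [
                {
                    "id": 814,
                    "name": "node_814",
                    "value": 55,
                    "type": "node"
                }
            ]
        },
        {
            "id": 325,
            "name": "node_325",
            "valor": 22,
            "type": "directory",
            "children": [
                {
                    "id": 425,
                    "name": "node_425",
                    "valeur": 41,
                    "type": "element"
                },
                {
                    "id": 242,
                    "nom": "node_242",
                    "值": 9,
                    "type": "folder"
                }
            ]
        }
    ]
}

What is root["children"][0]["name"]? "node_316"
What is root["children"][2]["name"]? "node_325"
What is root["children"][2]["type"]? "directory"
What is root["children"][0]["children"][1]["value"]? 10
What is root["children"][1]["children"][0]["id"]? 814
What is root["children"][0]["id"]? 316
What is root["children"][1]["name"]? "node_403"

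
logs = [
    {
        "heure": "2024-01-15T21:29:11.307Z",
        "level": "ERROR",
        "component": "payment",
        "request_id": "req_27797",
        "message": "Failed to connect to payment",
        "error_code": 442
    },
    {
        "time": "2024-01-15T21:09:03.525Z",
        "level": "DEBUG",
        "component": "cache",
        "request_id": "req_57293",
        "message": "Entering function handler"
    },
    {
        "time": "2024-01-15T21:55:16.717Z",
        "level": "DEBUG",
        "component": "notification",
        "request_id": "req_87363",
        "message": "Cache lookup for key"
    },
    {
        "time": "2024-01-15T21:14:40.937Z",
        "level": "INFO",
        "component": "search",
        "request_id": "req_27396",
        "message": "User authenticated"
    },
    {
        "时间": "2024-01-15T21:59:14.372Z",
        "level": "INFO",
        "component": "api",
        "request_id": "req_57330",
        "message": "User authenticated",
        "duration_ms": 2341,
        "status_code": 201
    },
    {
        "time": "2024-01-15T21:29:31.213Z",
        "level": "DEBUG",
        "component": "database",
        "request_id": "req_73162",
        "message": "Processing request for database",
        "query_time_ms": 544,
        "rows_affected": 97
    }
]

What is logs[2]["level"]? "DEBUG"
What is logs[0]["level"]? "ERROR"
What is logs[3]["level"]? "INFO"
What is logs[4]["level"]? "INFO"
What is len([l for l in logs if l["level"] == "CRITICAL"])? 0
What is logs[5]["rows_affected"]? 97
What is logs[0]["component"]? "payment"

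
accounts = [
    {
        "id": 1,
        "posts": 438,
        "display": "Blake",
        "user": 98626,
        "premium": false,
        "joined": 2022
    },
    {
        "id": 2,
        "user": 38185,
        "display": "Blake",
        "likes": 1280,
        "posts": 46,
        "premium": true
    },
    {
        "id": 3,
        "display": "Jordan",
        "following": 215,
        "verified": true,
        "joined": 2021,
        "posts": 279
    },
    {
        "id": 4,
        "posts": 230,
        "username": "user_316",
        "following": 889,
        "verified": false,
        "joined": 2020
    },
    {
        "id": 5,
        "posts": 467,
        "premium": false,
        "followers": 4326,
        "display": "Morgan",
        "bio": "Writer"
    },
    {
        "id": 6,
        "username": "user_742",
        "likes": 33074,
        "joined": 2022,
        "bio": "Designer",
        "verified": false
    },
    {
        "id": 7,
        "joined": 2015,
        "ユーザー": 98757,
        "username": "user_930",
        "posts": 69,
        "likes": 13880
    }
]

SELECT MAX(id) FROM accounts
7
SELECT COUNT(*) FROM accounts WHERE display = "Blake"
2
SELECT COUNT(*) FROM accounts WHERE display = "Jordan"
1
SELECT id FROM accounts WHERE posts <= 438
[1, 2, 3, 4, 7]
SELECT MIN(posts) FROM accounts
46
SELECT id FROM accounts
[1, 2, 3, 4, 5, 6, 7]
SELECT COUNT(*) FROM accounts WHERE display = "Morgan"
1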